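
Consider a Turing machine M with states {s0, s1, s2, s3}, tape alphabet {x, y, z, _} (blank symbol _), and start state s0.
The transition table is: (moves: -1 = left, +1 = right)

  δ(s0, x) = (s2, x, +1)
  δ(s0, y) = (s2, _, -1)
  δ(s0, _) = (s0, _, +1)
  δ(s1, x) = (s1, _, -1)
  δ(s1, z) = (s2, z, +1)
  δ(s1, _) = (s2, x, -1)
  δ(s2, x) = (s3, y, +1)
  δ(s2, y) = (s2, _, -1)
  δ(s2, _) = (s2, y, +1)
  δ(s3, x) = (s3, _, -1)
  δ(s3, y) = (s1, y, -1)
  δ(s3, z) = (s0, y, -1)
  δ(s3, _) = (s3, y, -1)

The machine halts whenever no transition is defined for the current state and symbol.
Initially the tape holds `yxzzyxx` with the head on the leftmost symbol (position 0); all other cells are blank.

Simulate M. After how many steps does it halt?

state=s0 head=0 tape=___[y]xzzyxx   (s0,y)→(s2,_,-1)
state=s2 head=-1 tape=__[_]_xzzyxx   (s2,_)→(s2,y,+1)
state=s2 head=0 tape=__y[_]xzzyxx   (s2,_)→(s2,y,+1)
state=s2 head=1 tape=__yy[x]zzyxx   (s2,x)→(s3,y,+1)
state=s3 head=2 tape=__yyy[z]zyxx   (s3,z)→(s0,y,-1)
state=s0 head=1 tape=__yy[y]yzyxx   (s0,y)→(s2,_,-1)
state=s2 head=0 tape=__y[y]_yzyxx   (s2,y)→(s2,_,-1)
state=s2 head=-1 tape=__[y]__yzyxx   (s2,y)→(s2,_,-1)
state=s2 head=-2 tape=_[_]___yzyxx   (s2,_)→(s2,y,+1)
state=s2 head=-1 tape=_y[_]__yzyxx   (s2,_)→(s2,y,+1)
state=s2 head=0 tape=_yy[_]_yzyxx   (s2,_)→(s2,y,+1)
state=s2 head=1 tape=_yyy[_]yzyxx   (s2,_)→(s2,y,+1)
state=s2 head=2 tape=_yyyy[y]zyxx   (s2,y)→(s2,_,-1)
state=s2 head=1 tape=_yyy[y]_zyxx   (s2,y)→(s2,_,-1)
state=s2 head=0 tape=_yy[y]__zyxx   (s2,y)→(s2,_,-1)
state=s2 head=-1 tape=_y[y]___zyxx   (s2,y)→(s2,_,-1)
state=s2 head=-2 tape=_[y]____zyxx   (s2,y)→(s2,_,-1)
state=s2 head=-3 tape=[_]_____zyxx   (s2,_)→(s2,y,+1)
state=s2 head=-2 tape=y[_]____zyxx   (s2,_)→(s2,y,+1)
state=s2 head=-1 tape=yy[_]___zyxx   (s2,_)→(s2,y,+1)
state=s2 head=0 tape=yyy[_]__zyxx   (s2,_)→(s2,y,+1)
state=s2 head=1 tape=yyyy[_]_zyxx   (s2,_)→(s2,y,+1)
state=s2 head=2 tape=yyyyy[_]zyxx   (s2,_)→(s2,y,+1)
state=s2 head=3 tape=yyyyyy[z]yxx
M halts after 23 transitions.

23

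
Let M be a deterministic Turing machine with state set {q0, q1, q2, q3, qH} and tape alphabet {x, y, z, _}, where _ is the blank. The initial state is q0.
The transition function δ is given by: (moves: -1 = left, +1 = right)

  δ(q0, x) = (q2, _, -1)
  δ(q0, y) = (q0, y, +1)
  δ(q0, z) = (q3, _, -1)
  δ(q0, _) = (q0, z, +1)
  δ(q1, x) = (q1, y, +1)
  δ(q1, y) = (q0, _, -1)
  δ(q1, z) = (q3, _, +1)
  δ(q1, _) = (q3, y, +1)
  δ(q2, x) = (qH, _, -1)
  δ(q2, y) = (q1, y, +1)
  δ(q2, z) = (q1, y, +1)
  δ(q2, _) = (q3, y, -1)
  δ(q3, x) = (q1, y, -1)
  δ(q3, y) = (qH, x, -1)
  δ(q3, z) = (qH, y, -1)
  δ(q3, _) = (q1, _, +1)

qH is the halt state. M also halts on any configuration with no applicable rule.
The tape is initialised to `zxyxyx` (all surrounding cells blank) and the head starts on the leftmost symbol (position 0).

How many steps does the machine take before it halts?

q0 | _[z]xyxyx   read z → write _, move -1, go to q3
q3 | [_]_xyxyx   read _ → write _, move +1, go to q1
q1 | _[_]xyxyx   read _ → write y, move +1, go to q3
q3 | _y[x]yxyx   read x → write y, move -1, go to q1
q1 | _[y]yyxyx   read y → write _, move -1, go to q0
q0 | [_]_yyxyx   read _ → write z, move +1, go to q0
q0 | z[_]yyxyx   read _ → write z, move +1, go to q0
q0 | zz[y]yxyx   read y → write y, move +1, go to q0
q0 | zzy[y]xyx   read y → write y, move +1, go to q0
q0 | zzyy[x]yx   read x → write _, move -1, go to q2
q2 | zzy[y]_yx   read y → write y, move +1, go to q1
q1 | zzyy[_]yx   read _ → write y, move +1, go to q3
q3 | zzyyy[y]x   read y → write x, move -1, go to qH
qH | zzyy[y]xx
M halts after 13 transitions.

13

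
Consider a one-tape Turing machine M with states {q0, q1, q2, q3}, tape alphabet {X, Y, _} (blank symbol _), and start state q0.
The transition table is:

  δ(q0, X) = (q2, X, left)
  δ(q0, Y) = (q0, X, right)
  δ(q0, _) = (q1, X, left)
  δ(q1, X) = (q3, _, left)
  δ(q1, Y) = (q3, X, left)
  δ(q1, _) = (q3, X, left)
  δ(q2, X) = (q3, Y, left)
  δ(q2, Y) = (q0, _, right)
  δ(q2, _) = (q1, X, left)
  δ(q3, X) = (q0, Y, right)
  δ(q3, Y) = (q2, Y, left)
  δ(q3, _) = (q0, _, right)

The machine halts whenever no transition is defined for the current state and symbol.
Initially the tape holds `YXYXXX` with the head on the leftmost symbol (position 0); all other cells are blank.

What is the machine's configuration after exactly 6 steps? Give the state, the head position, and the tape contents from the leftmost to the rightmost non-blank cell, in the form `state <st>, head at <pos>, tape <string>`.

q0 | _[Y]XYXXX   read Y → write X, move right, go to q0
q0 | _X[X]YXXX   read X → write X, move left, go to q2
q2 | _[X]XYXXX   read X → write Y, move left, go to q3
q3 | [_]YXYXXX   read _ → write _, move right, go to q0
q0 | _[Y]XYXXX   read Y → write X, move right, go to q0
q0 | _X[X]YXXX   read X → write X, move left, go to q2
q2 | _[X]XYXXX
After 6 steps: state q2, head at 0, tape XXYXXX.

state q2, head at 0, tape XXYXXX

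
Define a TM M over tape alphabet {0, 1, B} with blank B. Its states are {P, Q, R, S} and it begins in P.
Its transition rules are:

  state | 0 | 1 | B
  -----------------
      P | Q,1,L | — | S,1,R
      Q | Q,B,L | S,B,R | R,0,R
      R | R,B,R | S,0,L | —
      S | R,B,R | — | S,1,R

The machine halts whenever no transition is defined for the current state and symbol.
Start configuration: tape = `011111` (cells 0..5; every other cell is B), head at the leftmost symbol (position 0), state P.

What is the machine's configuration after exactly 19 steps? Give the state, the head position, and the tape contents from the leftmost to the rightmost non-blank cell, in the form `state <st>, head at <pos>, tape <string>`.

P | B[0]11111   read 0 → write 1, move L, go to Q
Q | [B]111111   read B → write 0, move R, go to R
R | 0[1]11111   read 1 → write 0, move L, go to S
S | [0]011111   read 0 → write B, move R, go to R
R | B[0]11111   read 0 → write B, move R, go to R
R | BB[1]1111   read 1 → write 0, move L, go to S
S | B[B]01111   read B → write 1, move R, go to S
S | B1[0]1111   read 0 → write B, move R, go to R
R | B1B[1]111   read 1 → write 0, move L, go to S
S | B1[B]0111   read B → write 1, move R, go to S
S | B11[0]111   read 0 → write B, move R, go to R
R | B11B[1]11   read 1 → write 0, move L, go to S
S | B11[B]011   read B → write 1, move R, go to S
S | B111[0]11   read 0 → write B, move R, go to R
R | B111B[1]1   read 1 → write 0, move L, go to S
S | B111[B]01   read B → write 1, move R, go to S
S | B1111[0]1   read 0 → write B, move R, go to R
R | B1111B[1]   read 1 → write 0, move L, go to S
S | B1111[B]0   read B → write 1, move R, go to S
S | B11111[0]
After 19 steps: state S, head at 5, tape 111110.

state S, head at 5, tape 111110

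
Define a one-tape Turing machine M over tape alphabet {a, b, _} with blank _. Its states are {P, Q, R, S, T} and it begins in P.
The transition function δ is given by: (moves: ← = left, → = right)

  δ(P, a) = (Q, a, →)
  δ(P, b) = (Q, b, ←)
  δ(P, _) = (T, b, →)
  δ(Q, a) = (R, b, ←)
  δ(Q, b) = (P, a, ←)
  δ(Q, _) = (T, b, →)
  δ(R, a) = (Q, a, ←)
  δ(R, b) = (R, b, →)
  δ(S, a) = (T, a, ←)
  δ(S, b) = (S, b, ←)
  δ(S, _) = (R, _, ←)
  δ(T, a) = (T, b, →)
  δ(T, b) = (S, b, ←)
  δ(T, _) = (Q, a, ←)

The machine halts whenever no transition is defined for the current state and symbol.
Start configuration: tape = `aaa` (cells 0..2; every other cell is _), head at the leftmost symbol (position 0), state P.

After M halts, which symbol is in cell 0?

P | ___[a]aa   read a → write a, move →, go to Q
Q | ___a[a]a   read a → write b, move ←, go to R
R | ___[a]ba   read a → write a, move ←, go to Q
Q | __[_]aba   read _ → write b, move →, go to T
T | __b[a]ba   read a → write b, move →, go to T
T | __bb[b]a   read b → write b, move ←, go to S
S | __b[b]ba   read b → write b, move ←, go to S
S | __[b]bba   read b → write b, move ←, go to S
S | _[_]bbba   read _ → write _, move ←, go to R
R | [_]_bbba
Cell 0 holds b when M halts.

b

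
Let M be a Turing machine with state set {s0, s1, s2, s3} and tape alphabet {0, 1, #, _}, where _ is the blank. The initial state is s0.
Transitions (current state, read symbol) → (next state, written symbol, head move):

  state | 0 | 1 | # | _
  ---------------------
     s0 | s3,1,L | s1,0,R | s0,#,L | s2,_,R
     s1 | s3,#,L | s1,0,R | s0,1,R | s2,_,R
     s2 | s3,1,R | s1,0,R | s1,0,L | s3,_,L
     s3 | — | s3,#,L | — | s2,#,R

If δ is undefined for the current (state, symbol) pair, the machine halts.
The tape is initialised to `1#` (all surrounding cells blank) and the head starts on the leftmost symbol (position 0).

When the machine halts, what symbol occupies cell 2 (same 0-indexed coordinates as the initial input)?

#

s0 | [1]#__   read 1 → write 0, move R, go to s1
s1 | 0[#]__   read # → write 1, move R, go to s0
s0 | 01[_]_   read _ → write _, move R, go to s2
s2 | 01_[_]   read _ → write _, move L, go to s3
s3 | 01[_]_   read _ → write #, move R, go to s2
s2 | 01#[_]   read _ → write _, move L, go to s3
s3 | 01[#]_
Cell 2 holds # when M halts.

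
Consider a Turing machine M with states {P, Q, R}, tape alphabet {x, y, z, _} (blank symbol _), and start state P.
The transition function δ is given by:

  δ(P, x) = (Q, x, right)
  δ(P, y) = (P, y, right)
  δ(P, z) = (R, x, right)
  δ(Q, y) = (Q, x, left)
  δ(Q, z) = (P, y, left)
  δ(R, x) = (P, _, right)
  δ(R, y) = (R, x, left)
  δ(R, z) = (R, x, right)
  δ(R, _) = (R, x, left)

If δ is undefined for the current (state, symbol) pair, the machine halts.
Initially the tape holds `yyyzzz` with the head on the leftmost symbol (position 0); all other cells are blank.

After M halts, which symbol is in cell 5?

state=P head=0 tape=[y]yyzzz__   (P,y)→(P,y,right)
state=P head=1 tape=y[y]yzzz__   (P,y)→(P,y,right)
state=P head=2 tape=yy[y]zzz__   (P,y)→(P,y,right)
state=P head=3 tape=yyy[z]zz__   (P,z)→(R,x,right)
state=R head=4 tape=yyyx[z]z__   (R,z)→(R,x,right)
state=R head=5 tape=yyyxx[z]__   (R,z)→(R,x,right)
state=R head=6 tape=yyyxxx[_]_   (R,_)→(R,x,left)
state=R head=5 tape=yyyxx[x]x_   (R,x)→(P,_,right)
state=P head=6 tape=yyyxx_[x]_   (P,x)→(Q,x,right)
state=Q head=7 tape=yyyxx_x[_]
Cell 5 holds _ when M halts.

_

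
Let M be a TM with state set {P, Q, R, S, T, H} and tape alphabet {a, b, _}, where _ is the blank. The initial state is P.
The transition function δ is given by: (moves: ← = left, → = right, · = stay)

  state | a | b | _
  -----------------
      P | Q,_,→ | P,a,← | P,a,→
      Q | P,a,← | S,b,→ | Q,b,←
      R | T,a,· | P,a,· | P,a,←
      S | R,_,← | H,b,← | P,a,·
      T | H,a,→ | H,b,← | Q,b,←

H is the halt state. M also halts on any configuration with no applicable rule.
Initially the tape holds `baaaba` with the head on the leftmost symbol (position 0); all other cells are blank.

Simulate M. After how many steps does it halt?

P | _[b]aaaba   read b → write a, move ←, go to P
P | [_]aaaaba   read _ → write a, move →, go to P
P | a[a]aaaba   read a → write _, move →, go to Q
Q | a_[a]aaba   read a → write a, move ←, go to P
P | a[_]aaaba   read _ → write a, move →, go to P
P | aa[a]aaba   read a → write _, move →, go to Q
Q | aa_[a]aba   read a → write a, move ←, go to P
P | aa[_]aaba   read _ → write a, move →, go to P
P | aaa[a]aba   read a → write _, move →, go to Q
Q | aaa_[a]ba   read a → write a, move ←, go to P
P | aaa[_]aba   read _ → write a, move →, go to P
P | aaaa[a]ba   read a → write _, move →, go to Q
Q | aaaa_[b]a   read b → write b, move →, go to S
S | aaaa_b[a]   read a → write _, move ←, go to R
R | aaaa_[b]_   read b → write a, move ·, go to P
P | aaaa_[a]_   read a → write _, move →, go to Q
Q | aaaa__[_]   read _ → write b, move ←, go to Q
Q | aaaa_[_]b   read _ → write b, move ←, go to Q
Q | aaaa[_]bb   read _ → write b, move ←, go to Q
Q | aaa[a]bbb   read a → write a, move ←, go to P
P | aa[a]abbb   read a → write _, move →, go to Q
Q | aa_[a]bbb   read a → write a, move ←, go to P
P | aa[_]abbb   read _ → write a, move →, go to P
P | aaa[a]bbb   read a → write _, move →, go to Q
Q | aaa_[b]bb   read b → write b, move →, go to S
S | aaa_b[b]b   read b → write b, move ←, go to H
H | aaa_[b]bb
M halts after 26 transitions.

26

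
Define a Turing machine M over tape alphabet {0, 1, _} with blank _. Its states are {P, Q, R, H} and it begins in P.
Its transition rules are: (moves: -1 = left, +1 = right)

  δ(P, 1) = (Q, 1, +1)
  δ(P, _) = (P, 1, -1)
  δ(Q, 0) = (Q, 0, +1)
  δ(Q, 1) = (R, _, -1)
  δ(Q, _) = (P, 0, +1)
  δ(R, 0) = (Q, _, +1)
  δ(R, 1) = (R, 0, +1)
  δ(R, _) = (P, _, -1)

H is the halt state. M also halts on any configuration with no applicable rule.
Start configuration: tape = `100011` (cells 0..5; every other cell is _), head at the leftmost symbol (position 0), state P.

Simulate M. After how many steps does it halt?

10

P | [1]00011__   read 1 → write 1, move +1, go to Q
Q | 1[0]0011__   read 0 → write 0, move +1, go to Q
Q | 10[0]011__   read 0 → write 0, move +1, go to Q
Q | 100[0]11__   read 0 → write 0, move +1, go to Q
Q | 1000[1]1__   read 1 → write _, move -1, go to R
R | 100[0]_1__   read 0 → write _, move +1, go to Q
Q | 100_[_]1__   read _ → write 0, move +1, go to P
P | 100_0[1]__   read 1 → write 1, move +1, go to Q
Q | 100_01[_]_   read _ → write 0, move +1, go to P
P | 100_010[_]   read _ → write 1, move -1, go to P
P | 100_01[0]1
M halts after 10 transitions.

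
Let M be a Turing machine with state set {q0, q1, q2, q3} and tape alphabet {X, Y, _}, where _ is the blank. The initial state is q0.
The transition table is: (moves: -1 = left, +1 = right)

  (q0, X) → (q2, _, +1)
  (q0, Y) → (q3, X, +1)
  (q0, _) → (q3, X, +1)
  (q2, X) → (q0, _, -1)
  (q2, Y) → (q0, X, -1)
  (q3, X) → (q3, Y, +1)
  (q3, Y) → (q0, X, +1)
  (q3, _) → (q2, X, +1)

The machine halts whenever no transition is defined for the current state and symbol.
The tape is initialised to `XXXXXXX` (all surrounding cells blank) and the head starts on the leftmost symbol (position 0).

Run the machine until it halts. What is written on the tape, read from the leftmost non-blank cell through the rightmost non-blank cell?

state=q0 head=0 tape=[X]XXXXXX   (q0,X)→(q2,_,+1)
state=q2 head=1 tape=_[X]XXXXX   (q2,X)→(q0,_,-1)
state=q0 head=0 tape=[_]_XXXXX   (q0,_)→(q3,X,+1)
state=q3 head=1 tape=X[_]XXXXX   (q3,_)→(q2,X,+1)
state=q2 head=2 tape=XX[X]XXXX   (q2,X)→(q0,_,-1)
state=q0 head=1 tape=X[X]_XXXX   (q0,X)→(q2,_,+1)
state=q2 head=2 tape=X_[_]XXXX
The non-blank tape span at halt is X__XXXX.

X__XXXX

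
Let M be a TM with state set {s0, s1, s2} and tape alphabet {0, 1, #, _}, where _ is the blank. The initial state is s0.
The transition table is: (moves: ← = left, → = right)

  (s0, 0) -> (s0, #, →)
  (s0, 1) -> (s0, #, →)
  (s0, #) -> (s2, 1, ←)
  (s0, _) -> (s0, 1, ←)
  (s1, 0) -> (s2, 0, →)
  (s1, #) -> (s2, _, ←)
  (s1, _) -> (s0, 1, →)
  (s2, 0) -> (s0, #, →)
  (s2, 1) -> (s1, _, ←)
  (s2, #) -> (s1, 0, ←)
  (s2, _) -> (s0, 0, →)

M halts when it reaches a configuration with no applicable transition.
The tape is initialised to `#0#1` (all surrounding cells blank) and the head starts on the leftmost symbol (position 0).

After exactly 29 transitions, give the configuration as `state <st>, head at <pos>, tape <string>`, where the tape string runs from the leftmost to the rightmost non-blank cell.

s0 | ___[#]0#1_   read # → write 1, move ←, go to s2
s2 | __[_]10#1_   read _ → write 0, move →, go to s0
s0 | __0[1]0#1_   read 1 → write #, move →, go to s0
s0 | __0#[0]#1_   read 0 → write #, move →, go to s0
s0 | __0##[#]1_   read # → write 1, move ←, go to s2
s2 | __0#[#]11_   read # → write 0, move ←, go to s1
s1 | __0[#]011_   read # → write _, move ←, go to s2
s2 | __[0]_011_   read 0 → write #, move →, go to s0
s0 | __#[_]011_   read _ → write 1, move ←, go to s0
s0 | __[#]1011_   read # → write 1, move ←, go to s2
s2 | _[_]11011_   read _ → write 0, move →, go to s0
s0 | _0[1]1011_   read 1 → write #, move →, go to s0
s0 | _0#[1]011_   read 1 → write #, move →, go to s0
s0 | _0##[0]11_   read 0 → write #, move →, go to s0
s0 | _0###[1]1_   read 1 → write #, move →, go to s0
s0 | _0####[1]_   read 1 → write #, move →, go to s0
s0 | _0#####[_]   read _ → write 1, move ←, go to s0
s0 | _0####[#]1   read # → write 1, move ←, go to s2
s2 | _0###[#]11   read # → write 0, move ←, go to s1
s1 | _0##[#]011   read # → write _, move ←, go to s2
s2 | _0#[#]_011   read # → write 0, move ←, go to s1
s1 | _0[#]0_011   read # → write _, move ←, go to s2
s2 | _[0]_0_011   read 0 → write #, move →, go to s0
s0 | _#[_]0_011   read _ → write 1, move ←, go to s0
s0 | _[#]10_011   read # → write 1, move ←, go to s2
s2 | [_]110_011   read _ → write 0, move →, go to s0
s0 | 0[1]10_011   read 1 → write #, move →, go to s0
s0 | 0#[1]0_011   read 1 → write #, move →, go to s0
s0 | 0##[0]_011   read 0 → write #, move →, go to s0
s0 | 0###[_]011
After 29 steps: state s0, head at 1, tape 0###_011.

state s0, head at 1, tape 0###_011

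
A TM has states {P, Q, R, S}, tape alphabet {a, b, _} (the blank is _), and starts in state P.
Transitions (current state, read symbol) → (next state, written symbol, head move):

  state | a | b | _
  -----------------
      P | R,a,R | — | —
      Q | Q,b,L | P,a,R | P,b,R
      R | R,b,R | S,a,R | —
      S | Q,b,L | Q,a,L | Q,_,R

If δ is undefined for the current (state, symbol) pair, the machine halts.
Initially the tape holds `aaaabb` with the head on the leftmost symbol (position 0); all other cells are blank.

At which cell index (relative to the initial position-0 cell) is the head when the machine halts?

4

P | [a]aaabb   read a → write a, move R, go to R
R | a[a]aabb   read a → write b, move R, go to R
R | ab[a]abb   read a → write b, move R, go to R
R | abb[a]bb   read a → write b, move R, go to R
R | abbb[b]b   read b → write a, move R, go to S
S | abbba[b]   read b → write a, move L, go to Q
Q | abbb[a]a   read a → write b, move L, go to Q
Q | abb[b]ba   read b → write a, move R, go to P
P | abba[b]a
At halt the head is at cell 4.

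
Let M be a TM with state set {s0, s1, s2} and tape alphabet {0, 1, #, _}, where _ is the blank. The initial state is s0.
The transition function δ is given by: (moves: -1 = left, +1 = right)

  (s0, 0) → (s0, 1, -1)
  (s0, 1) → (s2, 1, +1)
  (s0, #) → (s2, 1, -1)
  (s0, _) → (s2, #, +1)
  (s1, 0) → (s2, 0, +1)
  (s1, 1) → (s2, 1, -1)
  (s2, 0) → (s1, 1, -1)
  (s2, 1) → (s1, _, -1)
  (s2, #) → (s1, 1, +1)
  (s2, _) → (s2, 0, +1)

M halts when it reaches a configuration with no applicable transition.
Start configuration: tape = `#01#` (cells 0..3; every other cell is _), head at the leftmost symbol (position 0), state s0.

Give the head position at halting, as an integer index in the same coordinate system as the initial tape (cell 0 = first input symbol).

4

s0 | _[#]01#_   read # → write 1, move -1, go to s2
s2 | [_]101#_   read _ → write 0, move +1, go to s2
s2 | 0[1]01#_   read 1 → write _, move -1, go to s1
s1 | [0]_01#_   read 0 → write 0, move +1, go to s2
s2 | 0[_]01#_   read _ → write 0, move +1, go to s2
s2 | 00[0]1#_   read 0 → write 1, move -1, go to s1
s1 | 0[0]11#_   read 0 → write 0, move +1, go to s2
s2 | 00[1]1#_   read 1 → write _, move -1, go to s1
s1 | 0[0]_1#_   read 0 → write 0, move +1, go to s2
s2 | 00[_]1#_   read _ → write 0, move +1, go to s2
s2 | 000[1]#_   read 1 → write _, move -1, go to s1
s1 | 00[0]_#_   read 0 → write 0, move +1, go to s2
s2 | 000[_]#_   read _ → write 0, move +1, go to s2
s2 | 0000[#]_   read # → write 1, move +1, go to s1
s1 | 00001[_]
At halt the head is at cell 4.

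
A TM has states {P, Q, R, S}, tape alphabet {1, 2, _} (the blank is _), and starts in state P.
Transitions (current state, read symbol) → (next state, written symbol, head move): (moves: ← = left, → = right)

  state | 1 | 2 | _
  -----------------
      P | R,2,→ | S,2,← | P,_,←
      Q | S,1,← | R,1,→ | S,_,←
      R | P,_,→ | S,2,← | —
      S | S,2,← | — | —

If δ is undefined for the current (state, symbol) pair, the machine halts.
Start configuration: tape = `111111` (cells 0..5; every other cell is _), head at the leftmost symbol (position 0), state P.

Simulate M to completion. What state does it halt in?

state=P head=0 tape=[1]11111_   (P,1)→(R,2,→)
state=R head=1 tape=2[1]1111_   (R,1)→(P,_,→)
state=P head=2 tape=2_[1]111_   (P,1)→(R,2,→)
state=R head=3 tape=2_2[1]11_   (R,1)→(P,_,→)
state=P head=4 tape=2_2_[1]1_   (P,1)→(R,2,→)
state=R head=5 tape=2_2_2[1]_   (R,1)→(P,_,→)
state=P head=6 tape=2_2_2_[_]   (P,_)→(P,_,←)
state=P head=5 tape=2_2_2[_]_   (P,_)→(P,_,←)
state=P head=4 tape=2_2_[2]__   (P,2)→(S,2,←)
state=S head=3 tape=2_2[_]2__
No transition is defined for (S, _); M halts in state S.

S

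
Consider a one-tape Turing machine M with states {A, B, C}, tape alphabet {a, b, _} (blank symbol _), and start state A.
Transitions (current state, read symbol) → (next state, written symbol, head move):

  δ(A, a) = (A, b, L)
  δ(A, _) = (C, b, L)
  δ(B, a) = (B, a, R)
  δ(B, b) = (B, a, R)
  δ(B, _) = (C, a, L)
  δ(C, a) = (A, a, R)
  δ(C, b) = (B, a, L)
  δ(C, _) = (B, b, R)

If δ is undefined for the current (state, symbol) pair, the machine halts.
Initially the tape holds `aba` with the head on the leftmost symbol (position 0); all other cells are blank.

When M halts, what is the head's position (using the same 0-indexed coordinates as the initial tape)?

state=A head=0 tape=__[a]ba_   (A,a)→(A,b,L)
state=A head=-1 tape=_[_]bba_   (A,_)→(C,b,L)
state=C head=-2 tape=[_]bbba_   (C,_)→(B,b,R)
state=B head=-1 tape=b[b]bba_   (B,b)→(B,a,R)
state=B head=0 tape=ba[b]ba_   (B,b)→(B,a,R)
state=B head=1 tape=baa[b]a_   (B,b)→(B,a,R)
state=B head=2 tape=baaa[a]_   (B,a)→(B,a,R)
state=B head=3 tape=baaaa[_]   (B,_)→(C,a,L)
state=C head=2 tape=baaa[a]a   (C,a)→(A,a,R)
state=A head=3 tape=baaaa[a]   (A,a)→(A,b,L)
state=A head=2 tape=baaa[a]b   (A,a)→(A,b,L)
state=A head=1 tape=baa[a]bb   (A,a)→(A,b,L)
state=A head=0 tape=ba[a]bbb   (A,a)→(A,b,L)
state=A head=-1 tape=b[a]bbbb   (A,a)→(A,b,L)
state=A head=-2 tape=[b]bbbbb
At halt the head is at cell -2.

-2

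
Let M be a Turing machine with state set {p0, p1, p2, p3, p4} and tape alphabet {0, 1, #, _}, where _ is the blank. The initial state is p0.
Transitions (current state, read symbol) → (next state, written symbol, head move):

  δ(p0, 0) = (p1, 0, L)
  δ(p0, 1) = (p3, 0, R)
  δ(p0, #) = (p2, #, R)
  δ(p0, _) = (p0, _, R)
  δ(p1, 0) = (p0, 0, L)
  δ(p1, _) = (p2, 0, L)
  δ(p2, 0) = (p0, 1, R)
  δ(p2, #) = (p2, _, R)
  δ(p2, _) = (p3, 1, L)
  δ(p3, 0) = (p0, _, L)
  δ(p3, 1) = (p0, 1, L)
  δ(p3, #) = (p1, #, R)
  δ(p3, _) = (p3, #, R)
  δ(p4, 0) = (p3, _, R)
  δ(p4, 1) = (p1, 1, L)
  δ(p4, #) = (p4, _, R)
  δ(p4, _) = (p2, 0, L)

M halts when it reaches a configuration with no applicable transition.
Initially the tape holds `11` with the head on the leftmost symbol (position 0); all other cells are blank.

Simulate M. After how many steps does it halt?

8

p0 | ___[1]1   read 1 → write 0, move R, go to p3
p3 | ___0[1]   read 1 → write 1, move L, go to p0
p0 | ___[0]1   read 0 → write 0, move L, go to p1
p1 | __[_]01   read _ → write 0, move L, go to p2
p2 | _[_]001   read _ → write 1, move L, go to p3
p3 | [_]1001   read _ → write #, move R, go to p3
p3 | #[1]001   read 1 → write 1, move L, go to p0
p0 | [#]1001   read # → write #, move R, go to p2
p2 | #[1]001
M halts after 8 transitions.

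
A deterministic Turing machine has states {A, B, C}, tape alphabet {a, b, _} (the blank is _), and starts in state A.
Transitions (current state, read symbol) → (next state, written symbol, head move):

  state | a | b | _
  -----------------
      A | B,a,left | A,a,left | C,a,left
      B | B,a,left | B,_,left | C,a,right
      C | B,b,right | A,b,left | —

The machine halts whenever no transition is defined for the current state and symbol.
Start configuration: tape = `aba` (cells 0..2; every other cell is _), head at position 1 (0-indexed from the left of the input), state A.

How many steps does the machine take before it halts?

23

state=A head=1 tape=___a[b]a__   (A,b)→(A,a,left)
state=A head=0 tape=___[a]aa__   (A,a)→(B,a,left)
state=B head=-1 tape=__[_]aaa__   (B,_)→(C,a,right)
state=C head=0 tape=__a[a]aa__   (C,a)→(B,b,right)
state=B head=1 tape=__ab[a]a__   (B,a)→(B,a,left)
state=B head=0 tape=__a[b]aa__   (B,b)→(B,_,left)
state=B head=-1 tape=__[a]_aa__   (B,a)→(B,a,left)
state=B head=-2 tape=_[_]a_aa__   (B,_)→(C,a,right)
state=C head=-1 tape=_a[a]_aa__   (C,a)→(B,b,right)
state=B head=0 tape=_ab[_]aa__   (B,_)→(C,a,right)
state=C head=1 tape=_aba[a]a__   (C,a)→(B,b,right)
state=B head=2 tape=_abab[a]__   (B,a)→(B,a,left)
state=B head=1 tape=_aba[b]a__   (B,b)→(B,_,left)
state=B head=0 tape=_ab[a]_a__   (B,a)→(B,a,left)
state=B head=-1 tape=_a[b]a_a__   (B,b)→(B,_,left)
state=B head=-2 tape=_[a]_a_a__   (B,a)→(B,a,left)
state=B head=-3 tape=[_]a_a_a__   (B,_)→(C,a,right)
state=C head=-2 tape=a[a]_a_a__   (C,a)→(B,b,right)
state=B head=-1 tape=ab[_]a_a__   (B,_)→(C,a,right)
state=C head=0 tape=aba[a]_a__   (C,a)→(B,b,right)
state=B head=1 tape=abab[_]a__   (B,_)→(C,a,right)
state=C head=2 tape=ababa[a]__   (C,a)→(B,b,right)
state=B head=3 tape=ababab[_]_   (B,_)→(C,a,right)
state=C head=4 tape=abababa[_]
M halts after 23 transitions.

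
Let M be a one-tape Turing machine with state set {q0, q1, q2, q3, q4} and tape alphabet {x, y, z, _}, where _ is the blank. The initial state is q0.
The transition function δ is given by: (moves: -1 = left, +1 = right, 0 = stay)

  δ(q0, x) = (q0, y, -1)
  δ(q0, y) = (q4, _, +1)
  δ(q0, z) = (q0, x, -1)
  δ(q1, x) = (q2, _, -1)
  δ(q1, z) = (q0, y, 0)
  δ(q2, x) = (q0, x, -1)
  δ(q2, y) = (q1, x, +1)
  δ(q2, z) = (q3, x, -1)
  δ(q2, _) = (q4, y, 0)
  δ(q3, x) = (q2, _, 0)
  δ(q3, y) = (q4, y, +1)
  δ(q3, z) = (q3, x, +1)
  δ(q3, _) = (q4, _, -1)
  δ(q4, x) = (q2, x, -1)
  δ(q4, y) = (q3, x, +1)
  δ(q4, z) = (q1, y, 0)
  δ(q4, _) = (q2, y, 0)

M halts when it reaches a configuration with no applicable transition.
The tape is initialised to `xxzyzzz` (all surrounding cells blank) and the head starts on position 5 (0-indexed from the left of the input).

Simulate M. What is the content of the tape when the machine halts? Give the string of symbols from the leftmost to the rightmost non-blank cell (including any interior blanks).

state=q0 head=5 tape=_xxzyz[z]z_   (q0,z)→(q0,x,-1)
state=q0 head=4 tape=_xxzy[z]xz_   (q0,z)→(q0,x,-1)
state=q0 head=3 tape=_xxz[y]xxz_   (q0,y)→(q4,_,+1)
state=q4 head=4 tape=_xxz_[x]xz_   (q4,x)→(q2,x,-1)
state=q2 head=3 tape=_xxz[_]xxz_   (q2,_)→(q4,y,0)
state=q4 head=3 tape=_xxz[y]xxz_   (q4,y)→(q3,x,+1)
state=q3 head=4 tape=_xxzx[x]xz_   (q3,x)→(q2,_,0)
state=q2 head=4 tape=_xxzx[_]xz_   (q2,_)→(q4,y,0)
state=q4 head=4 tape=_xxzx[y]xz_   (q4,y)→(q3,x,+1)
state=q3 head=5 tape=_xxzxx[x]z_   (q3,x)→(q2,_,0)
state=q2 head=5 tape=_xxzxx[_]z_   (q2,_)→(q4,y,0)
state=q4 head=5 tape=_xxzxx[y]z_   (q4,y)→(q3,x,+1)
state=q3 head=6 tape=_xxzxxx[z]_   (q3,z)→(q3,x,+1)
state=q3 head=7 tape=_xxzxxxx[_]   (q3,_)→(q4,_,-1)
state=q4 head=6 tape=_xxzxxx[x]_   (q4,x)→(q2,x,-1)
state=q2 head=5 tape=_xxzxx[x]x_   (q2,x)→(q0,x,-1)
state=q0 head=4 tape=_xxzx[x]xx_   (q0,x)→(q0,y,-1)
state=q0 head=3 tape=_xxz[x]yxx_   (q0,x)→(q0,y,-1)
state=q0 head=2 tape=_xx[z]yyxx_   (q0,z)→(q0,x,-1)
state=q0 head=1 tape=_x[x]xyyxx_   (q0,x)→(q0,y,-1)
state=q0 head=0 tape=_[x]yxyyxx_   (q0,x)→(q0,y,-1)
state=q0 head=-1 tape=[_]yyxyyxx_
The non-blank tape span at halt is yyxyyxx.

yyxyyxx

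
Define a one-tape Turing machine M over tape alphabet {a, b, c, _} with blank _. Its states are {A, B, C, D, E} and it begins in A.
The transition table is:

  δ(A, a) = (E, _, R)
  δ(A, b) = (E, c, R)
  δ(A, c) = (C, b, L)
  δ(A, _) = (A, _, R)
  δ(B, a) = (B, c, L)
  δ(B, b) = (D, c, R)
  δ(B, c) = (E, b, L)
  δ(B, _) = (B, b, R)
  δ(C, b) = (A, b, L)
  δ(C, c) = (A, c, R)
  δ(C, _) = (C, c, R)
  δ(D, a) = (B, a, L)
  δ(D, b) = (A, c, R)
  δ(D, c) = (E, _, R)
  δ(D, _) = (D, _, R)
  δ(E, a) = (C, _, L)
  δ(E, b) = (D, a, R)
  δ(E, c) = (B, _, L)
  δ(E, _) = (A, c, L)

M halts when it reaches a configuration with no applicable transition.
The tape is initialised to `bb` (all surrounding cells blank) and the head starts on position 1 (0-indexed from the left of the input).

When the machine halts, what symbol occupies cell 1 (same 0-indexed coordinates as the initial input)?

state=A head=1 tape=_b[b]__   (A,b)→(E,c,R)
state=E head=2 tape=_bc[_]_   (E,_)→(A,c,L)
state=A head=1 tape=_b[c]c_   (A,c)→(C,b,L)
state=C head=0 tape=_[b]bc_   (C,b)→(A,b,L)
state=A head=-1 tape=[_]bbc_   (A,_)→(A,_,R)
state=A head=0 tape=_[b]bc_   (A,b)→(E,c,R)
state=E head=1 tape=_c[b]c_   (E,b)→(D,a,R)
state=D head=2 tape=_ca[c]_   (D,c)→(E,_,R)
state=E head=3 tape=_ca_[_]   (E,_)→(A,c,L)
state=A head=2 tape=_ca[_]c   (A,_)→(A,_,R)
state=A head=3 tape=_ca_[c]   (A,c)→(C,b,L)
state=C head=2 tape=_ca[_]b   (C,_)→(C,c,R)
state=C head=3 tape=_cac[b]   (C,b)→(A,b,L)
state=A head=2 tape=_ca[c]b   (A,c)→(C,b,L)
state=C head=1 tape=_c[a]bb
Cell 1 holds a when M halts.

a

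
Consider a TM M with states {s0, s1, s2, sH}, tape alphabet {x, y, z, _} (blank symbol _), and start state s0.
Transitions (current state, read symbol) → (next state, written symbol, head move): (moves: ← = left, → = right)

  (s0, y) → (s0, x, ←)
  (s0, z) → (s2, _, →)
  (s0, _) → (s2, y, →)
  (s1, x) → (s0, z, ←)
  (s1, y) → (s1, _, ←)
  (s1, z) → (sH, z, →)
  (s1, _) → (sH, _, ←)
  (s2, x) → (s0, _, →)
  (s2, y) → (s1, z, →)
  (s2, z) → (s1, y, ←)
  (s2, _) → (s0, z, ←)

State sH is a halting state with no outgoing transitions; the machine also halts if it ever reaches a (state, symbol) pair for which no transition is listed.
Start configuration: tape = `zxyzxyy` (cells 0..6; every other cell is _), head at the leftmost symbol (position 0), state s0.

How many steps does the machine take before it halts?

s0 | [z]xyzxyy___   read z → write _, move →, go to s2
s2 | _[x]yzxyy___   read x → write _, move →, go to s0
s0 | __[y]zxyy___   read y → write x, move ←, go to s0
s0 | _[_]xzxyy___   read _ → write y, move →, go to s2
s2 | _y[x]zxyy___   read x → write _, move →, go to s0
s0 | _y_[z]xyy___   read z → write _, move →, go to s2
s2 | _y__[x]yy___   read x → write _, move →, go to s0
s0 | _y___[y]y___   read y → write x, move ←, go to s0
s0 | _y__[_]xy___   read _ → write y, move →, go to s2
s2 | _y__y[x]y___   read x → write _, move →, go to s0
s0 | _y__y_[y]___   read y → write x, move ←, go to s0
s0 | _y__y[_]x___   read _ → write y, move →, go to s2
s2 | _y__yy[x]___   read x → write _, move →, go to s0
s0 | _y__yy_[_]__   read _ → write y, move →, go to s2
s2 | _y__yy_y[_]_   read _ → write z, move ←, go to s0
s0 | _y__yy_[y]z_   read y → write x, move ←, go to s0
s0 | _y__yy[_]xz_   read _ → write y, move →, go to s2
s2 | _y__yyy[x]z_   read x → write _, move →, go to s0
s0 | _y__yyy_[z]_   read z → write _, move →, go to s2
s2 | _y__yyy__[_]   read _ → write z, move ←, go to s0
s0 | _y__yyy_[_]z   read _ → write y, move →, go to s2
s2 | _y__yyy_y[z]   read z → write y, move ←, go to s1
s1 | _y__yyy_[y]y   read y → write _, move ←, go to s1
s1 | _y__yyy[_]_y   read _ → write _, move ←, go to sH
sH | _y__yy[y]__y
M halts after 24 transitions.

24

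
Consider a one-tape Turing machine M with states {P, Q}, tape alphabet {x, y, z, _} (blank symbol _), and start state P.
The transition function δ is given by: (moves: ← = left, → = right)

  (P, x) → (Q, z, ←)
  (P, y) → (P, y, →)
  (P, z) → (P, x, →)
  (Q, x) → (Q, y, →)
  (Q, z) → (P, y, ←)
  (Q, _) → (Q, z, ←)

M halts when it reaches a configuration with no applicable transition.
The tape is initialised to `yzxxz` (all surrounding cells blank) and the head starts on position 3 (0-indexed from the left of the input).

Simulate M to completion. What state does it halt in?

P

state=P head=3 tape=yzx[x]z_   (P,x)→(Q,z,←)
state=Q head=2 tape=yz[x]zz_   (Q,x)→(Q,y,→)
state=Q head=3 tape=yzy[z]z_   (Q,z)→(P,y,←)
state=P head=2 tape=yz[y]yz_   (P,y)→(P,y,→)
state=P head=3 tape=yzy[y]z_   (P,y)→(P,y,→)
state=P head=4 tape=yzyy[z]_   (P,z)→(P,x,→)
state=P head=5 tape=yzyyx[_]
No transition is defined for (P, _); M halts in state P.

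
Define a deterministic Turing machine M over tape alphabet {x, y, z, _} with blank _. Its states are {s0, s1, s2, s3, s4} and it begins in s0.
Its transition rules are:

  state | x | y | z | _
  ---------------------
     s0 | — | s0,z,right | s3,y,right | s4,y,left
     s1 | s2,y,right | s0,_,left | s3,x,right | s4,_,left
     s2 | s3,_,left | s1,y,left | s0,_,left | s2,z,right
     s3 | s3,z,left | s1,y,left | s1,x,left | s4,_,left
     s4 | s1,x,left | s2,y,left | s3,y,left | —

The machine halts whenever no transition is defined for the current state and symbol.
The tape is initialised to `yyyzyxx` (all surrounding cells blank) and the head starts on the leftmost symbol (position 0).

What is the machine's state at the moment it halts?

s0 | ___[y]yyzyxx   read y → write z, move right, go to s0
s0 | ___z[y]yzyxx   read y → write z, move right, go to s0
s0 | ___zz[y]zyxx   read y → write z, move right, go to s0
s0 | ___zzz[z]yxx   read z → write y, move right, go to s3
s3 | ___zzzy[y]xx   read y → write y, move left, go to s1
s1 | ___zzz[y]yxx   read y → write _, move left, go to s0
s0 | ___zz[z]_yxx   read z → write y, move right, go to s3
s3 | ___zzy[_]yxx   read _ → write _, move left, go to s4
s4 | ___zz[y]_yxx   read y → write y, move left, go to s2
s2 | ___z[z]y_yxx   read z → write _, move left, go to s0
s0 | ___[z]_y_yxx   read z → write y, move right, go to s3
s3 | ___y[_]y_yxx   read _ → write _, move left, go to s4
s4 | ___[y]_y_yxx   read y → write y, move left, go to s2
s2 | __[_]y_y_yxx   read _ → write z, move right, go to s2
s2 | __z[y]_y_yxx   read y → write y, move left, go to s1
s1 | __[z]y_y_yxx   read z → write x, move right, go to s3
s3 | __x[y]_y_yxx   read y → write y, move left, go to s1
s1 | __[x]y_y_yxx   read x → write y, move right, go to s2
s2 | __y[y]_y_yxx   read y → write y, move left, go to s1
s1 | __[y]y_y_yxx   read y → write _, move left, go to s0
s0 | _[_]_y_y_yxx   read _ → write y, move left, go to s4
s4 | [_]y_y_y_yxx
No transition is defined for (s4, _); M halts in state s4.

s4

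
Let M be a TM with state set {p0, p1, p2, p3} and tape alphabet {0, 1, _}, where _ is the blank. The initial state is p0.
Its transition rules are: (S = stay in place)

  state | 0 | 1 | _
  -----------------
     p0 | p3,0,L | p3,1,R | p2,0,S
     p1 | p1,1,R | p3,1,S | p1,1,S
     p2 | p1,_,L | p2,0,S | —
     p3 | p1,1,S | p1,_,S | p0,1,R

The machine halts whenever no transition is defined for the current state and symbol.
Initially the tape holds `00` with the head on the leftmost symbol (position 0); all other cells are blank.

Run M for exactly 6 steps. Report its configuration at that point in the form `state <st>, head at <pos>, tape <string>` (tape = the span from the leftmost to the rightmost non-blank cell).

state=p0 head=0 tape=_[0]0   (p0,0)→(p3,0,L)
state=p3 head=-1 tape=[_]00   (p3,_)→(p0,1,R)
state=p0 head=0 tape=1[0]0   (p0,0)→(p3,0,L)
state=p3 head=-1 tape=[1]00   (p3,1)→(p1,_,S)
state=p1 head=-1 tape=[_]00   (p1,_)→(p1,1,S)
state=p1 head=-1 tape=[1]00   (p1,1)→(p3,1,S)
state=p3 head=-1 tape=[1]00
After 6 steps: state p3, head at -1, tape 100.

state p3, head at -1, tape 100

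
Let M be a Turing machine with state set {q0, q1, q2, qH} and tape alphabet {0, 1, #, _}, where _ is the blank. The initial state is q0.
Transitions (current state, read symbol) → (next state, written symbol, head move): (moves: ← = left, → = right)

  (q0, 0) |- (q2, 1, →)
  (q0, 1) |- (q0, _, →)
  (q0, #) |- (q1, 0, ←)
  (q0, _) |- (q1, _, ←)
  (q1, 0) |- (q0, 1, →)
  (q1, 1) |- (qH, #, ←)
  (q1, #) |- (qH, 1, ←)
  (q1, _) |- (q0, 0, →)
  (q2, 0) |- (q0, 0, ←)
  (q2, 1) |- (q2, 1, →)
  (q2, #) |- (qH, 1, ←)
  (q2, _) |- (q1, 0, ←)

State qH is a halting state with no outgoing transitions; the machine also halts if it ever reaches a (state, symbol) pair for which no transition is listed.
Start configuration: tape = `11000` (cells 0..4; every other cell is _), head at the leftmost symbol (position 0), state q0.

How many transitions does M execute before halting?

11

state=q0 head=0 tape=[1]1000_   (q0,1)→(q0,_,→)
state=q0 head=1 tape=_[1]000_   (q0,1)→(q0,_,→)
state=q0 head=2 tape=__[0]00_   (q0,0)→(q2,1,→)
state=q2 head=3 tape=__1[0]0_   (q2,0)→(q0,0,←)
state=q0 head=2 tape=__[1]00_   (q0,1)→(q0,_,→)
state=q0 head=3 tape=___[0]0_   (q0,0)→(q2,1,→)
state=q2 head=4 tape=___1[0]_   (q2,0)→(q0,0,←)
state=q0 head=3 tape=___[1]0_   (q0,1)→(q0,_,→)
state=q0 head=4 tape=____[0]_   (q0,0)→(q2,1,→)
state=q2 head=5 tape=____1[_]   (q2,_)→(q1,0,←)
state=q1 head=4 tape=____[1]0   (q1,1)→(qH,#,←)
state=qH head=3 tape=___[_]#0
M halts after 11 transitions.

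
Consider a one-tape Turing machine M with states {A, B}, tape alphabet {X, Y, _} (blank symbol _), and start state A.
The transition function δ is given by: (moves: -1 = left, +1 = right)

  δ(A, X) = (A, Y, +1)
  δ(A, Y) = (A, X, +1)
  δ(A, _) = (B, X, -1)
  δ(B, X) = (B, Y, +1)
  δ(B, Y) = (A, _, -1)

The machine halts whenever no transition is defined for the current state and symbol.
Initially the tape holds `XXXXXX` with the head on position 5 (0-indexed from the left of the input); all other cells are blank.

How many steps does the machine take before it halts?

19

state=A head=5 tape=__XXXXX[X]_   (A,X)→(A,Y,+1)
state=A head=6 tape=__XXXXXY[_]   (A,_)→(B,X,-1)
state=B head=5 tape=__XXXXX[Y]X   (B,Y)→(A,_,-1)
state=A head=4 tape=__XXXX[X]_X   (A,X)→(A,Y,+1)
state=A head=5 tape=__XXXXY[_]X   (A,_)→(B,X,-1)
state=B head=4 tape=__XXXX[Y]XX   (B,Y)→(A,_,-1)
state=A head=3 tape=__XXX[X]_XX   (A,X)→(A,Y,+1)
state=A head=4 tape=__XXXY[_]XX   (A,_)→(B,X,-1)
state=B head=3 tape=__XXX[Y]XXX   (B,Y)→(A,_,-1)
state=A head=2 tape=__XX[X]_XXX   (A,X)→(A,Y,+1)
state=A head=3 tape=__XXY[_]XXX   (A,_)→(B,X,-1)
state=B head=2 tape=__XX[Y]XXXX   (B,Y)→(A,_,-1)
state=A head=1 tape=__X[X]_XXXX   (A,X)→(A,Y,+1)
state=A head=2 tape=__XY[_]XXXX   (A,_)→(B,X,-1)
state=B head=1 tape=__X[Y]XXXXX   (B,Y)→(A,_,-1)
state=A head=0 tape=__[X]_XXXXX   (A,X)→(A,Y,+1)
state=A head=1 tape=__Y[_]XXXXX   (A,_)→(B,X,-1)
state=B head=0 tape=__[Y]XXXXXX   (B,Y)→(A,_,-1)
state=A head=-1 tape=_[_]_XXXXXX   (A,_)→(B,X,-1)
state=B head=-2 tape=[_]X_XXXXXX
M halts after 19 transitions.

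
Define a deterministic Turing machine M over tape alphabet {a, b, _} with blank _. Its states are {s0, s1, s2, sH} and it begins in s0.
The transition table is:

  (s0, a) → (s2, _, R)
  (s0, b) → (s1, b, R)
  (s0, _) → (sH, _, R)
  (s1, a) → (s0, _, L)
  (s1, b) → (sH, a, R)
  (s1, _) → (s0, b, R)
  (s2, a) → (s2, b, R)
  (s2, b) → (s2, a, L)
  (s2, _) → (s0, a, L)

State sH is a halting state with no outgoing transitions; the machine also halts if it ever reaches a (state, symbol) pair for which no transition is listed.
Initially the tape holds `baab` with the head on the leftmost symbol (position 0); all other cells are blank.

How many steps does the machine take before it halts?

14

s0 | [b]aab_   read b → write b, move R, go to s1
s1 | b[a]ab_   read a → write _, move L, go to s0
s0 | [b]_ab_   read b → write b, move R, go to s1
s1 | b[_]ab_   read _ → write b, move R, go to s0
s0 | bb[a]b_   read a → write _, move R, go to s2
s2 | bb_[b]_   read b → write a, move L, go to s2
s2 | bb[_]a_   read _ → write a, move L, go to s0
s0 | b[b]aa_   read b → write b, move R, go to s1
s1 | bb[a]a_   read a → write _, move L, go to s0
s0 | b[b]_a_   read b → write b, move R, go to s1
s1 | bb[_]a_   read _ → write b, move R, go to s0
s0 | bbb[a]_   read a → write _, move R, go to s2
s2 | bbb_[_]   read _ → write a, move L, go to s0
s0 | bbb[_]a   read _ → write _, move R, go to sH
sH | bbb_[a]
M halts after 14 transitions.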